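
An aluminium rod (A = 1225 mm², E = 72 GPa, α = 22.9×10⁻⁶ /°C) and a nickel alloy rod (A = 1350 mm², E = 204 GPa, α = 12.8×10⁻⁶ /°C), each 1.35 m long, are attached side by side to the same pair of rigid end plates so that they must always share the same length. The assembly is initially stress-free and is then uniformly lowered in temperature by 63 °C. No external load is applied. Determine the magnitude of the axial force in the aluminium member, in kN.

P ≈ 42.5 kN (tensile in the aluminium)

Equilibrium of a rigid end plate with no external load gives equal and opposite internal forces ±P in the two members. Since α_{aluminium} > α_{nickel alloy}, cooling drives the aluminium into tension and the nickel alloy into compression.
Compatibility of the two members (thermal + elastic change equal): (α₁ − α₂)ΔT = P·[1/(A₁E₁) + 1/(A₂E₂)].
|α₁ − α₂|·ΔT = 10.1×10⁻⁶ × 63 = 0.0006363.
1/(A₁E₁) + 1/(A₂E₂) = 1/(1225×72×10³) + 1/(1350×204×10³) = 1.497×10⁻⁸ N⁻¹.
P = 0.0006363 / 1.497×10⁻⁸ = 42510 N = 42.51 kN.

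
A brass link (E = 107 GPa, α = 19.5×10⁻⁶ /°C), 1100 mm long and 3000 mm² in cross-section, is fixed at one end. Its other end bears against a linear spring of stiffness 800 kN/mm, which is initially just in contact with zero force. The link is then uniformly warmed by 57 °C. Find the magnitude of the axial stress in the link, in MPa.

σ ≈ 87.1 MPa (compressive)

Free thermal expansion: δ_free = αΔT L = 19.5×10⁻⁶ × 57 × 1100 = 1.223 mm.
With a force P in the spring, the elastic change of the link is PL/(AE) and that of the spring is P/k; compatibility requires their sum to equal δ_free.
So P = δ_free / [L/(AE) + 1/k] = 1.223 / [ 1100/(3000×107×10³) + 1/(800×10³) ].
P = 1.223 / 4.677×10⁻⁶ = 261400 N.
σ = P/A = 261400/3000 = 87.14 MPa.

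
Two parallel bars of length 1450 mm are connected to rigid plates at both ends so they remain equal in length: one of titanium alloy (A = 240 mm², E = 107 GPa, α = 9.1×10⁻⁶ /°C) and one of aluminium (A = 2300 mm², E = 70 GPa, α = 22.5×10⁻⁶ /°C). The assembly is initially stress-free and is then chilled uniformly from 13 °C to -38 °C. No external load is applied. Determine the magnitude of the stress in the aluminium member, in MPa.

σ ≈ 6.58 MPa (tensile)

Equilibrium of a rigid end plate with no external load gives equal and opposite internal forces ±P in the two members. Since α_{aluminium} > α_{titanium alloy}, cooling drives the aluminium into tension and the titanium alloy into compression.
Equating the net (thermal + elastic) strains gives |α₁ − α₂|·ΔT = P·[1/(A₁E₁) + 1/(A₂E₂)].
|α₁ − α₂|·ΔT = 13.4×10⁻⁶ × 51 = 0.0006834.
1/(A₁E₁) + 1/(A₂E₂) = 1/(240×107×10³) + 1/(2300×70×10³) = 4.515×10⁻⁸ N⁻¹.
P = 0.0006834 / 4.515×10⁻⁸ = 15140 N = 15.14 kN.
σ_{aluminium} = P/A₂ = 15140/2300 = 6.581 MPa, tensile.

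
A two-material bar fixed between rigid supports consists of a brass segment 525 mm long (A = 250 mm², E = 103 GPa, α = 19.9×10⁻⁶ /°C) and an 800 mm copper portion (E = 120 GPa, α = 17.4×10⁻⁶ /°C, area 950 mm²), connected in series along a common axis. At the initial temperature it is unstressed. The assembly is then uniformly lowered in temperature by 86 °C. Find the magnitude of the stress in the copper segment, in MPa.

If the supports were absent, the total length change would be Σ αᵢΔT Lᵢ = 19.9×10⁻⁶×86×525 + 17.4×10⁻⁶×86×800 = 2.096 mm.
The rigid supports impose zero overall length change; the single axial force P common to all segments must satisfy P Σ Lᵢ/(AᵢEᵢ) = δ_free.
Σ Lᵢ/(AᵢEᵢ) = 525/(250×103×10³) + 800/(950×120×10³) = 2.741×10⁻⁵ mm/N.
P = 2.096 / 2.741×10⁻⁵ = 76470 N = 76.47 kN, tensile.
σ_{copper} = P / A = 76470 / 950 = 80.49 MPa.

σ ≈ 80.5 MPa (tensile)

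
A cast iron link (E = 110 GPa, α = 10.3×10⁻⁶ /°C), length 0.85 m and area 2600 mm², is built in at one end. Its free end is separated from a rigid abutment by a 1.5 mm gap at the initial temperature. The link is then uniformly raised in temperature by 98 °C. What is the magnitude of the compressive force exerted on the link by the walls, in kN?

Unrestrained expansion: δ_free = αΔT L = 10.3×10⁻⁶ × 98 × 850 = 0.858 mm.
Since δ_free = 0.858 mm is less than the 1.5 mm gap, the link never touches the wall. No axial force develops.

P ≈ 0 kN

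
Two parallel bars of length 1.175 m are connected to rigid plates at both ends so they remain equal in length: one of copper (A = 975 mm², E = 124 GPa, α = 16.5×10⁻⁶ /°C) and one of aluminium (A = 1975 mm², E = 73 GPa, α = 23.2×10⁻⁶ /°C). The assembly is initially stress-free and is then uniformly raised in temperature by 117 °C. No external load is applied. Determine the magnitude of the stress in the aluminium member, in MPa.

Both members must finish at the same length. With the larger α, the aluminium tends to over-expand; the plates restrain it, putting the aluminium in compression and the copper in tension. With no external load the two internal forces are equal and opposite, magnitude P.
Equating the net (thermal + elastic) strains gives |α₁ − α₂|·ΔT = P·[1/(A₁E₁) + 1/(A₂E₂)].
|α₁ − α₂|·ΔT = 6.7×10⁻⁶ × 117 = 0.0007839.
1/(A₁E₁) + 1/(A₂E₂) = 1/(975×124×10³) + 1/(1975×73×10³) = 1.521×10⁻⁸ N⁻¹.
So P = 0.0007839 / 1.521×10⁻⁸ = 51.55 kN.
σ_{aluminium} = P/A₂ = 51550/1975 = 26.1 MPa, compressive.

σ ≈ 26.1 MPa (compressive)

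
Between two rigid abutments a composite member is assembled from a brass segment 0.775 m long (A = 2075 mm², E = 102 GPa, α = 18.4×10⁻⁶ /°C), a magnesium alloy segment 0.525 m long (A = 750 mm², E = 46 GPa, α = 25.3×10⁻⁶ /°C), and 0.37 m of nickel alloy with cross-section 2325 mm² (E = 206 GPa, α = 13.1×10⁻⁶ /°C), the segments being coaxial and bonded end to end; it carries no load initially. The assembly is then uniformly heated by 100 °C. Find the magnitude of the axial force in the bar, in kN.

P ≈ 165 kN (compressive)

If the supports were absent, the total length change would be Σ αᵢΔT Lᵢ = 18.4×10⁻⁶×100×775 + 25.3×10⁻⁶×100×525 + 13.1×10⁻⁶×100×370 = 3.239 mm.
The walls prevent any net length change, so an axial force P (same in every segment) develops. Compatibility: P · Σ Lᵢ/(AᵢEᵢ) = δ_free.
Σ Lᵢ/(AᵢEᵢ) = 775/(2075×102×10³) + 525/(750×46×10³) + 370/(2325×206×10³) = 1.965×10⁻⁵ mm/N.
So P = 3.239 / 1.965×10⁻⁵ = 164.8 kN, compressive.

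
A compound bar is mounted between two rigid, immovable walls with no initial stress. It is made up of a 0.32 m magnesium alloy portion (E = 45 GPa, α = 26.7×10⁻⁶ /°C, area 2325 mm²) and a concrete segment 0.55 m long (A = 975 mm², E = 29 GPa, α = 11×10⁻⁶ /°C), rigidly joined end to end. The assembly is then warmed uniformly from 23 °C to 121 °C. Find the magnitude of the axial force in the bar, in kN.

P ≈ 63.5 kN (compressive)

If the supports were absent, the total length change would be Σ αᵢΔT Lᵢ = 26.7×10⁻⁶×98×320 + 11×10⁻⁶×98×550 = 1.43 mm.
Since the ends are fixed, an axial force P builds up, equal in every segment, with P · Σ Lᵢ/(AᵢEᵢ) = δ_free.
Σ Lᵢ/(AᵢEᵢ) = 320/(2325×45×10³) + 550/(975×29×10³) = 2.251×10⁻⁵ mm/N.
Hence P = δ_free / Σ(L/AE) = 1.43/2.251×10⁻⁵ = 63.54 kN (compressive).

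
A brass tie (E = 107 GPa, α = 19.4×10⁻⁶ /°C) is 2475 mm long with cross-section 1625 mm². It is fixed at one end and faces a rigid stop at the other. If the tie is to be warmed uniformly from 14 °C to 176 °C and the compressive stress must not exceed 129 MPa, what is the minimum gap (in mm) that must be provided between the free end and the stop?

g ≈ 4.79 mm

With no wall the tie would lengthen by αΔT L = 19.4×10⁻⁶ × 162 × 2475 = 7.778 mm.
At the allowable stress the elastic shortening the wall may impose is σL/E = 129 × 2475 / (107×10³) = 2.984 mm.
So the gap has to take up the difference, g_min = δ_free − σL/E = 7.778 − 2.984 = 4.795 mm.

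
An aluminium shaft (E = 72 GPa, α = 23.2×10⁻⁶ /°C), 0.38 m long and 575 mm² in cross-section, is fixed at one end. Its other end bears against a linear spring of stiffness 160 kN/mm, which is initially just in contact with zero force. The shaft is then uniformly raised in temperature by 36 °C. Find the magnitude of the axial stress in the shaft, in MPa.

If the spring were absent the shaft would lengthen by αΔT L = 23.2×10⁻⁶ × 36 × 380 = 0.3174 mm.
Let P be the compressive force at the spring. The shaft shortens elastically by PL/(AE) and the spring compresses by P/k; together these equal δ_free.
So P = δ_free / [L/(AE) + 1/k] = 0.3174 / [ 380/(575×72×10³) + 1/(160×10³) ].
P = 0.3174 / 1.543×10⁻⁵ = 20570 N.
σ = P/A = 20570/575 = 35.77 MPa.

σ ≈ 35.8 MPa (compressive)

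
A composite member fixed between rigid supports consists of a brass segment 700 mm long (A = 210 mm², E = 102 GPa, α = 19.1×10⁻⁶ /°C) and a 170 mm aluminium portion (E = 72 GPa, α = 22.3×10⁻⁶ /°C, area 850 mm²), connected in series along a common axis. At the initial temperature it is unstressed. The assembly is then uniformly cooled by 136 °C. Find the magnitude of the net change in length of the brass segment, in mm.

|ΔL| ≈ 0.333 mm

With the walls removed the bar would change length by δ_free = Σ αᵢΔT Lᵢ = 19.1×10⁻⁶×136×700 + 22.3×10⁻⁶×136×170 = 2.334 mm.
The walls prevent any net length change, so an axial force P (same in every segment) develops. Compatibility: P · Σ Lᵢ/(AᵢEᵢ) = δ_free.
The series flexibility is Σ Lᵢ/(AᵢEᵢ) = 700/(210×102×10³) + 170/(850×72×10³) = 3.546×10⁻⁵ mm/N.
So P = 2.334 / 3.546×10⁻⁵ = 65.82 kN, tensile.
For the brass segment, free thermal change = 19.1×10⁻⁶×136×700 = 1.818 mm and elastic change from P = 65820×700/(210×102×10³) = 2.151 mm; these oppose, so the net change is 0.333 mm (segment lengthens).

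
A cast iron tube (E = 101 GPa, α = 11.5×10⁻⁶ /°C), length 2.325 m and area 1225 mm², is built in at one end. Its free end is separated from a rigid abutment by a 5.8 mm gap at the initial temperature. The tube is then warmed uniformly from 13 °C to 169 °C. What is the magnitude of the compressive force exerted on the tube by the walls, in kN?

Unrestrained expansion: δ_free = αΔT L = 11.5×10⁻⁶ × 156 × 2325 = 4.171 mm.
Since δ_free = 4.17 mm is less than the 5.8 mm gap, the tube never touches the wall. No axial force develops.

P ≈ 0 kN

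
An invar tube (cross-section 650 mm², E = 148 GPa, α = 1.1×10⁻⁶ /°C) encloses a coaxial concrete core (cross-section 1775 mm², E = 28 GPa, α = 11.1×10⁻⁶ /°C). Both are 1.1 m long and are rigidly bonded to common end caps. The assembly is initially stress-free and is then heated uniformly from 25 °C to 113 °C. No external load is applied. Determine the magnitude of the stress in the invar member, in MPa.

σ ≈ 44.4 MPa (tensile)

Equilibrium of a rigid end plate with no external load gives equal and opposite internal forces ±P in the two members. Since α_{concrete} > α_{invar}, heating drives the concrete into compression and the invar into tension.
Setting the final lengths equal and cancelling L: (α₁ − α₂)ΔT = P/(A₁E₁) + P/(A₂E₂).
|α₁ − α₂|·ΔT = 10×10⁻⁶ × 88 = 0.00088.
1/(A₁E₁) + 1/(A₂E₂) = 1/(650×148×10³) + 1/(1775×28×10³) = 3.052×10⁻⁸ N⁻¹.
So P = 0.00088 / 3.052×10⁻⁸ = 28.84 kN.
σ_{invar} = P/A₁ = 28840/650 = 44.37 MPa, tensile.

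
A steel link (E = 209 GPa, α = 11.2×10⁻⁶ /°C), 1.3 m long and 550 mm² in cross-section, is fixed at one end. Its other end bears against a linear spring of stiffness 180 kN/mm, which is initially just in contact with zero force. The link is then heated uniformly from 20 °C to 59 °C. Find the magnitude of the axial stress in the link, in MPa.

The unrestrained thermal change is αΔT L = 11.2×10⁻⁶ × 39 × 1300 = 0.5678 mm.
With a force P in the spring, the elastic change of the link is PL/(AE) and that of the spring is P/k; compatibility requires their sum to equal δ_free.
P [ L/(AE) + 1/k ] = δ_free → P [ 1300/(550×209×10³) + 1/(180×10³) ] = 0.5678.
P = 0.5678 / 1.686×10⁻⁵ = 33670 N.
σ = P/A = 33670/550 = 61.22 MPa.

σ ≈ 61.2 MPa (compressive)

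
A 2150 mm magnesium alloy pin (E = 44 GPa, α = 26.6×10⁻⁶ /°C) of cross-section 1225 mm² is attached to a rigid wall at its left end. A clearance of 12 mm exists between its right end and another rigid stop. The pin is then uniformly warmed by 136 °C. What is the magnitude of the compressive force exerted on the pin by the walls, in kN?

If the wall were absent the pin would grow by αΔT L = 26.6×10⁻⁶ × 136 × 2150 = 7.778 mm.
This is smaller than the 12 mm clearance, so the pin expands freely without reaching the stop — the stress is zero.

P ≈ 0 kN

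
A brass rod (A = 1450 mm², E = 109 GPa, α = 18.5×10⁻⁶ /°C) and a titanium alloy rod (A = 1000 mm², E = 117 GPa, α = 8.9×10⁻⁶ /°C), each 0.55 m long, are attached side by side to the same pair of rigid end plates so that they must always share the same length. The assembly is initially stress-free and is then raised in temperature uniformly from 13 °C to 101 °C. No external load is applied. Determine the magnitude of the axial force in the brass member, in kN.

Both members must finish at the same length. With the larger α, the brass tends to over-expand; the plates restrain it, putting the brass in compression and the titanium alloy in tension. With no external load the two internal forces are equal and opposite, magnitude P.
Setting the final lengths equal and cancelling L: (α₁ − α₂)ΔT = P/(A₁E₁) + P/(A₂E₂).
|α₁ − α₂|·ΔT = 9.6×10⁻⁶ × 88 = 0.0008448.
1/(A₁E₁) + 1/(A₂E₂) = 1/(1450×109×10³) + 1/(1000×117×10³) = 1.487×10⁻⁸ N⁻¹.
P = 0.0008448 / 1.487×10⁻⁸ = 56800 N = 56.8 kN.

P ≈ 56.8 kN (compressive in the brass)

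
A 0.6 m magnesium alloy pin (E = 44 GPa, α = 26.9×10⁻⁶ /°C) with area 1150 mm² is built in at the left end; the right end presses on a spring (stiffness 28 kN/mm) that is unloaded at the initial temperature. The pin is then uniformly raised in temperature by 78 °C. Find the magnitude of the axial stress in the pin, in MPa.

σ ≈ 23 MPa (compressive)

If the spring were absent the pin would lengthen by αΔT L = 26.9×10⁻⁶ × 78 × 600 = 1.259 mm.
With a force P in the spring, the elastic change of the pin is PL/(AE) and that of the spring is P/k; compatibility requires their sum to equal δ_free.
So P = δ_free / [L/(AE) + 1/k] = 1.259 / [ 600/(1150×44×10³) + 1/(28×10³) ].
P = 1.259 / 4.757×10⁻⁵ = 26460 N.
σ = P/A = 26460/1150 = 23.01 MPa.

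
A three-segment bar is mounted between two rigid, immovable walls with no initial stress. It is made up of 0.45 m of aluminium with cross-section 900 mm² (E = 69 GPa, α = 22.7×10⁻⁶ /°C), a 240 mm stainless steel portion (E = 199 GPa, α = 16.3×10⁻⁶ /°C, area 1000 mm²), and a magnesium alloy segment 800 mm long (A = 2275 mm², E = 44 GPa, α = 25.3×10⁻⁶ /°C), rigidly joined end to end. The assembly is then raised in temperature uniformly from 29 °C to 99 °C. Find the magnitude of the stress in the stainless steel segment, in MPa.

With the walls removed the bar would change length by δ_free = Σ αᵢΔT Lᵢ = 22.7×10⁻⁶×70×450 + 16.3×10⁻⁶×70×240 + 25.3×10⁻⁶×70×800 = 2.406 mm.
Since the ends are fixed, an axial force P builds up, equal in every segment, with P · Σ Lᵢ/(AᵢEᵢ) = δ_free.
Σ Lᵢ/(AᵢEᵢ) = 450/(900×69×10³) + 240/(1000×199×10³) + 800/(2275×44×10³) = 1.644×10⁻⁵ mm/N.
P = 2.406 / 1.644×10⁻⁵ = 146300 N = 146.3 kN, compressive.
σ_{stainless steel} = P / A = 146300 / 1000 = 146.3 MPa.

σ ≈ 146 MPa (compressive)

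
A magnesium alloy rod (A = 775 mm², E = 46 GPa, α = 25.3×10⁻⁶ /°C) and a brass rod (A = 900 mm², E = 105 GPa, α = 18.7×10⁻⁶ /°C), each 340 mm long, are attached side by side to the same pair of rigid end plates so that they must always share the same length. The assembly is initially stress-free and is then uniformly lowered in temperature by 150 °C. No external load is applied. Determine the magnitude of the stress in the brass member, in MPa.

The magnesium alloy has the larger α, so on cooling it would change length more than the brass if both were free. The rigid plates force a common final length, so the magnesium alloy is put into tension and the brass into compression, with equal and opposite forces P (no external load).
Equating the net (thermal + elastic) strains gives |α₁ − α₂|·ΔT = P·[1/(A₁E₁) + 1/(A₂E₂)].
|α₁ − α₂|·ΔT = 6.6×10⁻⁶ × 150 = 0.00099.
1/(A₁E₁) + 1/(A₂E₂) = 1/(775×46×10³) + 1/(900×105×10³) = 3.863×10⁻⁸ N⁻¹.
P = 0.00099 / 3.863×10⁻⁸ = 25630 N = 25.63 kN.
σ_{brass} = P/A₂ = 25630/900 = 28.47 MPa, compressive.

σ ≈ 28.5 MPa (compressive)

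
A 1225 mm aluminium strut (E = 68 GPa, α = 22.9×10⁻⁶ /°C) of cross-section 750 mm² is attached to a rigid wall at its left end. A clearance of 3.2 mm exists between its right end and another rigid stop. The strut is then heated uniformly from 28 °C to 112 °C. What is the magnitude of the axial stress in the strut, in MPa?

Unrestrained expansion: δ_free = αΔT L = 22.9×10⁻⁶ × 84 × 1225 = 2.356 mm.
Since δ_free = 2.36 mm is less than the 3.2 mm gap, the strut never touches the wall. No axial force develops.

σ ≈ 0 MPa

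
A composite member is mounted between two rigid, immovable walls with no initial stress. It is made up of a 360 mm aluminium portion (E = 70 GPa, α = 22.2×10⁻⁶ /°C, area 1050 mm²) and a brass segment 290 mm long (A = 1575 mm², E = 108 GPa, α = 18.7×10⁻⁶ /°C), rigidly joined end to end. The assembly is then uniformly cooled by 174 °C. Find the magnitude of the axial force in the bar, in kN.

P ≈ 354 kN (tensile)

With the walls removed the bar would change length by δ_free = Σ αᵢΔT Lᵢ = 22.2×10⁻⁶×174×360 + 18.7×10⁻⁶×174×290 = 2.334 mm.
The walls prevent any net length change, so an axial force P (same in every segment) develops. Compatibility: P · Σ Lᵢ/(AᵢEᵢ) = δ_free.
The series flexibility is Σ Lᵢ/(AᵢEᵢ) = 360/(1050×70×10³) + 290/(1575×108×10³) = 6.603×10⁻⁶ mm/N.
So P = 2.334 / 6.603×10⁻⁶ = 353.5 kN, tensile.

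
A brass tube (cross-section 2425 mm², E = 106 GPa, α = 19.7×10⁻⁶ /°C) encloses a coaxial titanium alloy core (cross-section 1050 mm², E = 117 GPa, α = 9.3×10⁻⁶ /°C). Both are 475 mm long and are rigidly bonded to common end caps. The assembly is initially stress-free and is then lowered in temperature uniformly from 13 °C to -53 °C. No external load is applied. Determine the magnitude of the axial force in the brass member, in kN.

P ≈ 57.1 kN (tensile in the brass)

Both members must finish at the same length. With the larger α, the brass tends to over-contract; the plates restrain it, putting the brass in tension and the titanium alloy in compression. With no external load the two internal forces are equal and opposite, magnitude P.
Equating the net (thermal + elastic) strains gives |α₁ − α₂|·ΔT = P·[1/(A₁E₁) + 1/(A₂E₂)].
|α₁ − α₂|·ΔT = 10.4×10⁻⁶ × 66 = 0.0006864.
1/(A₁E₁) + 1/(A₂E₂) = 1/(2425×106×10³) + 1/(1050×117×10³) = 1.203×10⁻⁸ N⁻¹.
So P = 0.0006864 / 1.203×10⁻⁸ = 57.06 kN.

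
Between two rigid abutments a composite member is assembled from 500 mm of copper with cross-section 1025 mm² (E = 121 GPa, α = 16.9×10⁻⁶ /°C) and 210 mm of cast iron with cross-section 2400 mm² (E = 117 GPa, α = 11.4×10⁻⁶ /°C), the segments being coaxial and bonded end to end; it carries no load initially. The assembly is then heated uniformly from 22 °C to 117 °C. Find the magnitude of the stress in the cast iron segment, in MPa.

σ ≈ 89.8 MPa (compressive)

Free thermal expansion of the whole bar: Σ αᵢΔT Lᵢ = 16.9×10⁻⁶×95×500 + 11.4×10⁻⁶×95×210 = 1.03 mm.
The rigid supports impose zero overall length change; the single axial force P common to all segments must satisfy P Σ Lᵢ/(AᵢEᵢ) = δ_free.
The series flexibility is Σ Lᵢ/(AᵢEᵢ) = 500/(1025×121×10³) + 210/(2400×117×10³) = 4.779×10⁻⁶ mm/N.
Hence P = δ_free / Σ(L/AE) = 1.03/4.779×10⁻⁶ = 215.6 kN (compressive).
σ_{cast iron} = P / A = 215600 / 2400 = 89.81 MPa.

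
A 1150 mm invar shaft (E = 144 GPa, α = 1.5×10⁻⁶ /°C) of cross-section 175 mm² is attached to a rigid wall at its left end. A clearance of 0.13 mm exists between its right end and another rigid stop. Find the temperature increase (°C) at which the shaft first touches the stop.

ΔT ≈ 75.4 °C

The gap closes when αΔT L = 0.13 mm, since the shaft is still unstressed at that instant.
So ΔT = g/(αL) = 0.13/(1.5×10⁻⁶ × 1150) = 75.36 °C.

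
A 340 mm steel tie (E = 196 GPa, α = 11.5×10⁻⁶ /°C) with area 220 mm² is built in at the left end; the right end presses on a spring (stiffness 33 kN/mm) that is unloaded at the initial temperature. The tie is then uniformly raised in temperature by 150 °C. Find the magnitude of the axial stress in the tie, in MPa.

σ ≈ 69.8 MPa (compressive)

If the spring were absent the tie would lengthen by αΔT L = 11.5×10⁻⁶ × 150 × 340 = 0.5865 mm.
With a force P in the spring, the elastic change of the tie is PL/(AE) and that of the spring is P/k; compatibility requires their sum to equal δ_free.
So P = δ_free / [L/(AE) + 1/k] = 0.5865 / [ 340/(220×196×10³) + 1/(33×10³) ].
P = 0.5865 / 3.819×10⁻⁵ = 15360 N.
σ = P/A = 15360/220 = 69.81 MPa.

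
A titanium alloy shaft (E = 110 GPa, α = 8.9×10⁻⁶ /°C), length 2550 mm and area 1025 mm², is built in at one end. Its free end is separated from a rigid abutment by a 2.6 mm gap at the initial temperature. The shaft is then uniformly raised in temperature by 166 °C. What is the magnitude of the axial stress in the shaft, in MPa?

If the wall were absent the shaft would grow by αΔT L = 8.9×10⁻⁶ × 166 × 2550 = 3.767 mm.
After closing the 2.6 mm clearance, 3.767 − 2.6 = 1.167 mm of expansion remains to be suppressed by the wall.
So σ = E(δ_free − g)/L = 110×10³ × 1.167/2550 = 50.36 MPa.

σ ≈ 50.4 MPa (compressive)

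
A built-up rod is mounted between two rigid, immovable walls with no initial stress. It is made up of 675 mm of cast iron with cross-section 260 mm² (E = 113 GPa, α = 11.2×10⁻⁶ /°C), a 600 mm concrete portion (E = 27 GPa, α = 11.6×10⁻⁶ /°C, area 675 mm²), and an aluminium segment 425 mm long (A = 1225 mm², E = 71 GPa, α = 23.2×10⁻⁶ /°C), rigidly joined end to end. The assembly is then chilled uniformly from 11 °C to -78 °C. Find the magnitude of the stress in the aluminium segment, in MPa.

σ ≈ 29.1 MPa (tensile)

If the supports were absent, the total length change would be Σ αᵢΔT Lᵢ = 11.2×10⁻⁶×89×675 + 11.6×10⁻⁶×89×600 + 23.2×10⁻⁶×89×425 = 2.17 mm.
Since the ends are fixed, an axial force P builds up, equal in every segment, with P · Σ Lᵢ/(AᵢEᵢ) = δ_free.
Σ Lᵢ/(AᵢEᵢ) = 675/(260×113×10³) + 600/(675×27×10³) + 425/(1225×71×10³) = 6.078×10⁻⁵ mm/N.
P = 2.17 / 6.078×10⁻⁵ = 35700 N = 35.7 kN, tensile.
σ_{aluminium} = P / A = 35700 / 1225 = 29.14 MPa.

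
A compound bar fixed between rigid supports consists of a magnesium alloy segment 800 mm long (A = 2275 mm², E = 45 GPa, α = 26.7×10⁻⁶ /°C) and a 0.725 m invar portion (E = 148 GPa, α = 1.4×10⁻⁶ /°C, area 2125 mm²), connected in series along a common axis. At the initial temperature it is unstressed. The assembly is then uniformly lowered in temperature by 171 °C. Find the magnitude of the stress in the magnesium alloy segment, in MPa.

σ ≈ 166 MPa (tensile)

Free thermal contraction of the whole bar: Σ αᵢΔT Lᵢ = 26.7×10⁻⁶×171×800 + 1.4×10⁻⁶×171×725 = 3.826 mm.
The rigid supports impose zero overall length change; the single axial force P common to all segments must satisfy P Σ Lᵢ/(AᵢEᵢ) = δ_free.
Σ Lᵢ/(AᵢEᵢ) = 800/(2275×45×10³) + 725/(2125×148×10³) = 1.012×10⁻⁵ mm/N.
So P = 3.826 / 1.012×10⁻⁵ = 378.1 kN, tensile.
σ_{magnesium alloy} = P / A = 378100 / 2275 = 166.2 MPa.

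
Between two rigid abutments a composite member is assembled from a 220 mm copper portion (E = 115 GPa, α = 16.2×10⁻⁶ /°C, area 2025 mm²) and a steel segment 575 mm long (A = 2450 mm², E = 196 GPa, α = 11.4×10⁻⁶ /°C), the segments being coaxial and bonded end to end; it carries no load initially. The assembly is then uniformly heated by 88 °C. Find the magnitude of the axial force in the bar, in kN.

P ≈ 416 kN (compressive)

Free thermal expansion of the whole bar: Σ αᵢΔT Lᵢ = 16.2×10⁻⁶×88×220 + 11.4×10⁻⁶×88×575 = 0.8905 mm.
Since the ends are fixed, an axial force P builds up, equal in every segment, with P · Σ Lᵢ/(AᵢEᵢ) = δ_free.
The series flexibility is Σ Lᵢ/(AᵢEᵢ) = 220/(2025×115×10³) + 575/(2450×196×10³) = 2.142×10⁻⁶ mm/N.
P = 0.8905 / 2.142×10⁻⁶ = 415700 N = 415.7 kN, compressive.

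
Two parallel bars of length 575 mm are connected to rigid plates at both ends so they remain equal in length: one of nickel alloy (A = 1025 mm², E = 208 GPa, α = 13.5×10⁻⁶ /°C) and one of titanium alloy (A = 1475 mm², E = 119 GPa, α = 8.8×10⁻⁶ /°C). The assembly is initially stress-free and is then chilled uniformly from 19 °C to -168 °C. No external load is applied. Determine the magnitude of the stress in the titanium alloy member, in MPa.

σ ≈ 57.4 MPa (compressive)

Both members must finish at the same length. With the larger α, the nickel alloy tends to over-contract; the plates restrain it, putting the nickel alloy in tension and the titanium alloy in compression. With no external load the two internal forces are equal and opposite, magnitude P.
Equating the net (thermal + elastic) strains gives |α₁ − α₂|·ΔT = P·[1/(A₁E₁) + 1/(A₂E₂)].
|α₁ − α₂|·ΔT = 4.7×10⁻⁶ × 187 = 0.0008789.
1/(A₁E₁) + 1/(A₂E₂) = 1/(1025×208×10³) + 1/(1475×119×10³) = 1.039×10⁻⁸ N⁻¹.
P = 0.0008789 / 1.039×10⁻⁸ = 84610 N = 84.61 kN.
σ_{titanium alloy} = P/A₂ = 84610/1475 = 57.36 MPa, compressive.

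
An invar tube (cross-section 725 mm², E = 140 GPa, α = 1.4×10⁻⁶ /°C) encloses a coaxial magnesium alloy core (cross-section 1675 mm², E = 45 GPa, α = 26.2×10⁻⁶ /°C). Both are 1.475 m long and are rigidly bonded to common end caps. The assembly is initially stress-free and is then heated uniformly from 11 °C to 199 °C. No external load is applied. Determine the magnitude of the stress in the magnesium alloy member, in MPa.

σ ≈ 120 MPa (compressive)

Both members must finish at the same length. With the larger α, the magnesium alloy tends to over-expand; the plates restrain it, putting the magnesium alloy in compression and the invar in tension. With no external load the two internal forces are equal and opposite, magnitude P.
Compatibility of the two members (thermal + elastic change equal): (α₁ − α₂)ΔT = P·[1/(A₁E₁) + 1/(A₂E₂)].
|α₁ − α₂|·ΔT = 24.8×10⁻⁶ × 188 = 0.004662.
1/(A₁E₁) + 1/(A₂E₂) = 1/(725×140×10³) + 1/(1675×45×10³) = 2.312×10⁻⁸ N⁻¹.
P = 0.004662 / 2.312×10⁻⁸ = 201700 N = 201.7 kN.
σ_{magnesium alloy} = P/A₂ = 201700/1675 = 120.4 MPa, compressive.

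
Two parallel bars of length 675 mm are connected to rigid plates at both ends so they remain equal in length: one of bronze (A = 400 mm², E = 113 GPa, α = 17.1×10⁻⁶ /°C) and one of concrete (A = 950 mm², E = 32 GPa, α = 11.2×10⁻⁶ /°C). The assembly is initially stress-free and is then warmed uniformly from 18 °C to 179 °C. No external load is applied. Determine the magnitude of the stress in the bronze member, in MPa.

Both members must finish at the same length. With the larger α, the bronze tends to over-expand; the plates restrain it, putting the bronze in compression and the concrete in tension. With no external load the two internal forces are equal and opposite, magnitude P.
Compatibility of the two members (thermal + elastic change equal): (α₁ − α₂)ΔT = P·[1/(A₁E₁) + 1/(A₂E₂)].
|α₁ − α₂|·ΔT = 5.9×10⁻⁶ × 161 = 0.0009499.
1/(A₁E₁) + 1/(A₂E₂) = 1/(400×113×10³) + 1/(950×32×10³) = 5.502×10⁻⁸ N⁻¹.
So P = 0.0009499 / 5.502×10⁻⁸ = 17.27 kN.
σ_{bronze} = P/A₁ = 17270/400 = 43.16 MPa, compressive.

σ ≈ 43.2 MPa (compressive)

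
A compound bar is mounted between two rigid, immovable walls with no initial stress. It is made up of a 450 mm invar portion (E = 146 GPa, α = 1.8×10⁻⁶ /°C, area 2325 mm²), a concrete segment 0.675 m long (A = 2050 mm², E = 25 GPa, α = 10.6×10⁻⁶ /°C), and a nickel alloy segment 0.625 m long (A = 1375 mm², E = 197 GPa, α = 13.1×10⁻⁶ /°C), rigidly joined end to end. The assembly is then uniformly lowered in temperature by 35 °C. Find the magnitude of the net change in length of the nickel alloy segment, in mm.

With the walls removed the bar would change length by δ_free = Σ αᵢΔT Lᵢ = 1.8×10⁻⁶×35×450 + 10.6×10⁻⁶×35×675 + 13.1×10⁻⁶×35×625 = 0.5653 mm.
The rigid supports impose zero overall length change; the single axial force P common to all segments must satisfy P Σ Lᵢ/(AᵢEᵢ) = δ_free.
Σ Lᵢ/(AᵢEᵢ) = 450/(2325×146×10³) + 675/(2050×25×10³) + 625/(1375×197×10³) = 1.68×10⁻⁵ mm/N.
Hence P = δ_free / Σ(L/AE) = 0.5653/1.68×10⁻⁵ = 33.64 kN (tensile).
For the nickel alloy segment, free thermal change = 13.1×10⁻⁶×35×625 = 0.2866 mm and elastic change from P = 33640×625/(1375×197×10³) = 0.07763 mm; these oppose, so the net change is 0.209 mm (segment shortens).

|ΔL| ≈ 0.209 mm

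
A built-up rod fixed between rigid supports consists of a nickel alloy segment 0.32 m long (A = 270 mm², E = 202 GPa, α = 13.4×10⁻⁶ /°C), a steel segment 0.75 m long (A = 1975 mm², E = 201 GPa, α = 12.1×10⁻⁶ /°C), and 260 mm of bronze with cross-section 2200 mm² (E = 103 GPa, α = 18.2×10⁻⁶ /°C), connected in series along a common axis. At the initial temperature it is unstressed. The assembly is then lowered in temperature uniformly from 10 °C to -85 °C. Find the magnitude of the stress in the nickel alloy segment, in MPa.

With the walls removed the bar would change length by δ_free = Σ αᵢΔT Lᵢ = 13.4×10⁻⁶×95×320 + 12.1×10⁻⁶×95×750 + 18.2×10⁻⁶×95×260 = 1.719 mm.
The rigid supports impose zero overall length change; the single axial force P common to all segments must satisfy P Σ Lᵢ/(AᵢEᵢ) = δ_free.
Σ Lᵢ/(AᵢEᵢ) = 320/(270×202×10³) + 750/(1975×201×10³) + 260/(2200×103×10³) = 8.904×10⁻⁶ mm/N.
Hence P = δ_free / Σ(L/AE) = 1.719/8.904×10⁻⁶ = 193.1 kN (tensile).
σ_{nickel alloy} = P / A = 193100 / 270 = 715 MPa.

σ ≈ 715 MPa (tensile)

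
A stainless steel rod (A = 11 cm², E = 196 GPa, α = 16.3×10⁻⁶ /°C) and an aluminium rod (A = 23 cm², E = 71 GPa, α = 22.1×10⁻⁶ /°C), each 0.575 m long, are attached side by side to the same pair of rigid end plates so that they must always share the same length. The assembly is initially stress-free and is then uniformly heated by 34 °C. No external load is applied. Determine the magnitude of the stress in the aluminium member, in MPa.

σ ≈ 7.97 MPa (compressive)

The aluminium has the larger α, so on heating it would change length more than the stainless steel if both were free. The rigid plates force a common final length, so the aluminium is put into compression and the stainless steel into tension, with equal and opposite forces P (no external load).
Equating the net (thermal + elastic) strains gives |α₁ − α₂|·ΔT = P·[1/(A₁E₁) + 1/(A₂E₂)].
|α₁ − α₂|·ΔT = 5.8×10⁻⁶ × 34 = 0.0001972.
1/(A₁E₁) + 1/(A₂E₂) = 1/(1100×196×10³) + 1/(2300×71×10³) = 1.076×10⁻⁸ N⁻¹.
So P = 0.0001972 / 1.076×10⁻⁸ = 18.32 kN.
σ_{aluminium} = P/A₂ = 18320/2300 = 7.967 MPa, compressive.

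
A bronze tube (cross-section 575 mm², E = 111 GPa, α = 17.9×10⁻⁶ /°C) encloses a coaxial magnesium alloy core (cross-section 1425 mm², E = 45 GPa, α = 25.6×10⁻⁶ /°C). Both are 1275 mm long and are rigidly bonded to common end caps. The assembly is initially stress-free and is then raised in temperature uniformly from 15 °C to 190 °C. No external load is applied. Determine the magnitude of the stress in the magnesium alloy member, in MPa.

σ ≈ 30.2 MPa (compressive)

Equilibrium of a rigid end plate with no external load gives equal and opposite internal forces ±P in the two members. Since α_{magnesium alloy} > α_{bronze}, heating drives the magnesium alloy into compression and the bronze into tension.
Setting the final lengths equal and cancelling L: (α₁ − α₂)ΔT = P/(A₁E₁) + P/(A₂E₂).
|α₁ − α₂|·ΔT = 7.7×10⁻⁶ × 175 = 0.001348.
1/(A₁E₁) + 1/(A₂E₂) = 1/(575×111×10³) + 1/(1425×45×10³) = 3.126×10⁻⁸ N⁻¹.
P = 0.001348 / 3.126×10⁻⁸ = 43100 N = 43.1 kN.
σ_{magnesium alloy} = P/A₂ = 43100/1425 = 30.25 MPa, compressive.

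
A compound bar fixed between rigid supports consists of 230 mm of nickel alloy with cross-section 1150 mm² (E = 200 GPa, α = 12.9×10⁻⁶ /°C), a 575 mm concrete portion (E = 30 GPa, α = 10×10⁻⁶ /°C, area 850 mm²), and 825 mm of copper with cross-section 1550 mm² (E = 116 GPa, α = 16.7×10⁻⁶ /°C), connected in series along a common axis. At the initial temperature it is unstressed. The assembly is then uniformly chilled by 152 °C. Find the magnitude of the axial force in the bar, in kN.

P ≈ 122 kN (tensile)

If the supports were absent, the total length change would be Σ αᵢΔT Lᵢ = 12.9×10⁻⁶×152×230 + 10×10⁻⁶×152×575 + 16.7×10⁻⁶×152×825 = 3.419 mm.
The rigid supports impose zero overall length change; the single axial force P common to all segments must satisfy P Σ Lᵢ/(AᵢEᵢ) = δ_free.
Σ Lᵢ/(AᵢEᵢ) = 230/(1150×200×10³) + 575/(850×30×10³) + 825/(1550×116×10³) = 2.814×10⁻⁵ mm/N.
So P = 3.419 / 2.814×10⁻⁵ = 121.5 kN, tensile.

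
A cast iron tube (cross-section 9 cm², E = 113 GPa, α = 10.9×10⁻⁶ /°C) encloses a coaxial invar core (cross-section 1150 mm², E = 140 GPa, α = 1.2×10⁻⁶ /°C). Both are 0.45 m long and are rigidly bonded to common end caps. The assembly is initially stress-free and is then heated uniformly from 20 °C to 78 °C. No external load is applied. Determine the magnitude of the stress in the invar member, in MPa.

σ ≈ 30.5 MPa (tensile)

Equilibrium of a rigid end plate with no external load gives equal and opposite internal forces ±P in the two members. Since α_{cast iron} > α_{invar}, heating drives the cast iron into compression and the invar into tension.
Compatibility of the two members (thermal + elastic change equal): (α₁ − α₂)ΔT = P·[1/(A₁E₁) + 1/(A₂E₂)].
|α₁ − α₂|·ΔT = 9.7×10⁻⁶ × 58 = 0.0005626.
1/(A₁E₁) + 1/(A₂E₂) = 1/(900×113×10³) + 1/(1150×140×10³) = 1.604×10⁻⁸ N⁻¹.
So P = 0.0005626 / 1.604×10⁻⁸ = 35.07 kN.
σ_{invar} = P/A₂ = 35070/1150 = 30.49 MPa, tensile.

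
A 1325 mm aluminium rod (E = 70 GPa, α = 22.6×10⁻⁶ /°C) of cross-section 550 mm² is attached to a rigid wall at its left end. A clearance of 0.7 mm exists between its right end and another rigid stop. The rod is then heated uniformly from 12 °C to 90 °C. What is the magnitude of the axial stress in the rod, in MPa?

If the wall were absent the rod would grow by αΔT L = 22.6×10⁻⁶ × 78 × 1325 = 2.336 mm.
After closing the 0.7 mm clearance, 2.336 − 0.7 = 1.636 mm of expansion remains to be suppressed by the wall.
So σ = E(δ_free − g)/L = 70×10³ × 1.636/1325 = 86.41 MPa.

σ ≈ 86.4 MPa (compressive)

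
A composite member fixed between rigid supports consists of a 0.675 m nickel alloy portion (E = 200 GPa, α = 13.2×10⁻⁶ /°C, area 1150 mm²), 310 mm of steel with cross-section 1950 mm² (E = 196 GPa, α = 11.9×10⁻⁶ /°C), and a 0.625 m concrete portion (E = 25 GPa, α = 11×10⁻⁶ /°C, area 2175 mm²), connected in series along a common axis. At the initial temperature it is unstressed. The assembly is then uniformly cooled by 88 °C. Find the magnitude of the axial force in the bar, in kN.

Free thermal contraction of the whole bar: Σ αᵢΔT Lᵢ = 13.2×10⁻⁶×88×675 + 11.9×10⁻⁶×88×310 + 11×10⁻⁶×88×625 = 1.714 mm.
The walls prevent any net length change, so an axial force P (same in every segment) develops. Compatibility: P · Σ Lᵢ/(AᵢEᵢ) = δ_free.
Σ Lᵢ/(AᵢEᵢ) = 675/(1150×200×10³) + 310/(1950×196×10³) + 625/(2175×25×10³) = 1.524×10⁻⁵ mm/N.
So P = 1.714 / 1.524×10⁻⁵ = 112.4 kN, tensile.

P ≈ 112 kN (tensile)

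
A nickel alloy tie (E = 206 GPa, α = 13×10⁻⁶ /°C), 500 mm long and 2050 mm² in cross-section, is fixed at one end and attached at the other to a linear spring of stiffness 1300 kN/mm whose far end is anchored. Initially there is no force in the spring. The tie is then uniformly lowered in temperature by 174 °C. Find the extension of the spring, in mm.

δ ≈ 0.445 mm

The unrestrained thermal change is αΔT L = 13×10⁻⁶ × 174 × 500 = 1.131 mm.
With a force P in the spring, the elastic change of the tie is PL/(AE) and that of the spring is P/k; compatibility requires their sum to equal δ_free.
P [ L/(AE) + 1/k ] = δ_free → P [ 500/(2050×206×10³) + 1/(1300×10³) ] = 1.131.
P = 1.131 / 1.953×10⁻⁶ = 579000 N.
Spring extension = P/k = 579000/(1300×10³) = 0.4454 mm.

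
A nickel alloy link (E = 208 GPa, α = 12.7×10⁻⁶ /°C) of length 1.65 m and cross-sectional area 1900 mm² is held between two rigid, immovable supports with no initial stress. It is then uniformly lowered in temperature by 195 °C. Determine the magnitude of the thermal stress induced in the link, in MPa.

Because both ends are immovable the net strain is zero, and the suppressed thermal strain is αΔT = 12.7×10⁻⁶ × 195 = 2476.5×10⁻⁶.
σ = EαΔT = 208×10³ × 12.7×10⁻⁶ × 195 = 515.1 MPa (tensile; the link is trying to contract).

σ ≈ 515 MPa (tensile)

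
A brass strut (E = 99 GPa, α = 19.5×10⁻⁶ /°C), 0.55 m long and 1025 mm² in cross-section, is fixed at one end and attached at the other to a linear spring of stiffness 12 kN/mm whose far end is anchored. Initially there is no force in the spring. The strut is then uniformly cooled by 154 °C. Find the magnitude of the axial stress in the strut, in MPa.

σ ≈ 18.2 MPa (tensile)

If the spring were absent the strut would shorten by αΔT L = 19.5×10⁻⁶ × 154 × 550 = 1.652 mm.
Let P be the tensile force in the spring. The strut extends elastically by PL/(AE) and the spring stretches by P/k; together these equal δ_free.
So P = δ_free / [L/(AE) + 1/k] = 1.652 / [ 550/(1025×99×10³) + 1/(12×10³) ].
P = 1.652 / 8.875×10⁻⁵ = 18610 N.
σ = P/A = 18610/1025 = 18.16 MPa.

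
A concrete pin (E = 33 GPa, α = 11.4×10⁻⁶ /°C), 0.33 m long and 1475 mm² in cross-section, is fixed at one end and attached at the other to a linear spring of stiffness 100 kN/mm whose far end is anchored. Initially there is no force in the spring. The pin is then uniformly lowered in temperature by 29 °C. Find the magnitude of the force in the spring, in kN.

P ≈ 6.5 kN

The unrestrained thermal change is αΔT L = 11.4×10⁻⁶ × 29 × 330 = 0.1091 mm.
Let P be the tensile force in the spring. The pin extends elastically by PL/(AE) and the spring stretches by P/k; together these equal δ_free.
So P = δ_free / [L/(AE) + 1/k] = 0.1091 / [ 330/(1475×33×10³) + 1/(100×10³) ].
P = 0.1091 / 1.678×10⁻⁵ = 6502 N.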